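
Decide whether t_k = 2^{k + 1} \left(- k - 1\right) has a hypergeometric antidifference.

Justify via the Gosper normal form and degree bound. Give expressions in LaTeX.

Step 1: r(k) = 2*(k + 2)/(k + 1).
So A=2 and B=1, with C=k + 1.
Need (2)·f(k+1) − (1)·f(k) = k + 1.
Bound: deg f ≤ 1.
Match coefficients ⇒ f(k) = k - 1.
Get s_k = R·t_k = 2**(k + 1)*(1 - k) with R(k) = B(k−1)f(k)/C(k) = (k - 1)/(k + 1).
Verify: 2**(k + 1)*(-k - 1) matches t_k.

Yes. s_k = 2^{k + 1} \left(1 - k\right).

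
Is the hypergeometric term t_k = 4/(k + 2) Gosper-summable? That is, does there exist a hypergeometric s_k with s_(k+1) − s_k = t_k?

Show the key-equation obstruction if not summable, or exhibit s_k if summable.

The ratio is (k + 2)/(k + 3).
A = k + 2, B = k + 3, C = 1.
Set up (k + 2)·f(k+1) − (k + 2)·f(k) − (1) = 0.
Bound: deg f ≤ 0.
Generic f = c0 gives residual -1; -1 = 0 cannot hold, so t_k is not Gosper-summable.

No — the linear system for f has no solution.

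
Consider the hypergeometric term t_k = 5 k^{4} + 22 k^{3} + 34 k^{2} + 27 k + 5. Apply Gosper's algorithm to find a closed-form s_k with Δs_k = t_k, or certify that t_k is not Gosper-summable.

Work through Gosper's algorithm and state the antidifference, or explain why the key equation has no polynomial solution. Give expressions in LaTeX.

s_k = k \left(k^{4} + 3 k^{3} + 2 k^{2} + 2 k - 3\right)

Ratio r(k) = (5*k**4 + 42*k**3 + 130*k**2 + 181*k + 93)/(5*k**4 + 22*k**3 + 34*k**2 + 27*k + 5).
Normal form (A,B,C) = (1, 1, k**4 + 22*k**3/5 + 34*k**2/5 + 27*k/5 + 1).
Need (1)·f(k+1) − (1)·f(k) = k**4 + 22*k**3/5 + 34*k**2/5 + 27*k/5 + 1.
Degrees (0,0,4) ⇒ d ≤ 5.
A polynomial solution: f(k) = k*(k**4 + 3*k**3 + 2*k**2 + 2*k - 3)/5.
R(k) = B(k−1)·f(k)/C(k) = k*(k**4 + 3*k**3 + 2*k**2 + 2*k - 3)/(5*k**4 + 22*k**3 + 34*k**2 + 27*k + 5); s_k = R·t_k = k*(k**4 + 3*k**3 + 2*k**2 + 2*k - 3).
Check: Δs_k = 5*k**4 + 22*k**3 + 34*k**2 + 27*k + 5. ✓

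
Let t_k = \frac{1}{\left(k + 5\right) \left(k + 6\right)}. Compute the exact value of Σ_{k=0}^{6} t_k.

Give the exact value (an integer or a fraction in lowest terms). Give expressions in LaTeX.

Σ = 7/60

The ratio is (k + 5)/(k + 7).
Normal form (A,B,C) = (k + 5, k + 7, 1).
Key eq: (k + 5)·f(k+1) = (k + 6)·f(k) + (1).
deg f ≤ 1 (via 1,1,0).
Solve for f: f(k) = k/5 (degree 1 ≤ 1).
Then R = B(k−1)f/C = k*(k + 6)/5, so s_k = R(k)·t_k = k/(5*(k + 5)).
Δs = 1/(k**2 + 11*k + 30), as required.
Telescoping: Σ = s_(7) − s_(0) = 7/60 − (0) = 7/60.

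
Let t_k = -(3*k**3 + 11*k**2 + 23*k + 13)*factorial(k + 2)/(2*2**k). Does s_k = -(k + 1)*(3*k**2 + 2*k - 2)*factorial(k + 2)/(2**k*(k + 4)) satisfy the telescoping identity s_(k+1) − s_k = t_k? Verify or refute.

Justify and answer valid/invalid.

s_(k+1) = -(k + 2)*(3*k**2 + 8*k + 3)*factorial(k + 3)/(2*2**k*(k + 5))
s_(k+1) − s_k = -(3*k**5 + 29*k**4 + 113*k**3 + 257*k**2 + 274*k + 92)*factorial(k + 2)/(2*2**k*(k + 4)*(k + 5))
(s_(k+1) − s_k) − t_k = 3*(3*k**4 + 23*k**3 + 61*k**2 + 101*k + 56)*factorial(k + 2)/(2*2**k*(k + 4)*(k + 5))

Invalid: residual 3*(3*k**4 + 23*k**3 + 61*k**2 + 101*k + 56)*factorial(k + 2)/(2*2**k*(k + 4)*(k + 5)) ≠ 0.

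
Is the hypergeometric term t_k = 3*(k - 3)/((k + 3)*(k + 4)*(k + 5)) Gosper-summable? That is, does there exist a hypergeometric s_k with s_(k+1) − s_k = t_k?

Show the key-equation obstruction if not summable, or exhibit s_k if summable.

Yes. s_k = -3*k/((k + 3)*(k + 4)).

Compute t_(k+1)/t_k: get (k - 2)*(k + 3)/((k - 3)*(k + 6)).
Gosper form: A/B · C(k+1)/C(k) with A=k + 3, B=k + 6, C=k - 3.
Key eq: (k + 3)·f(k+1) = (k + 5)·f(k) + (k - 3).
Degrees (1,1,1) ⇒ d ≤ 2.
Solving with deg f ≤ 2: f(k) = -k.
R(k) = B(k−1)·f(k)/C(k) = -k*(k + 5)/(k - 3); s_k = R·t_k = -3*k/((k + 3)*(k + 4)).
s_(k+1) − s_k = 3*(k - 3)/(k**3 + 12*k**2 + 47*k + 60) = t_k.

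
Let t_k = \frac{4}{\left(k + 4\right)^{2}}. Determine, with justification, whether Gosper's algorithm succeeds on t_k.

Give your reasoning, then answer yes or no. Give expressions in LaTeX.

Ratio r(k) = (k + 4)**2/(k + 5)**2.
Factor: A=k**2 + 8*k + 16; B=k**2 + 10*k + 25; C=1.
f must satisfy (k**2 + 8*k + 16)·f(k+1) − (k**2 + 8*k + 16)·f(k) = 1.
Degrees (2,2,0) ⇒ d ≤ 0.
Put f(k) = c0: A·f(k+1) − B(k−1)·f(k) − C = -1; need -1 = 0 — inconsistent ⇒ no f, not summable.

No — key equation has no polynomial f.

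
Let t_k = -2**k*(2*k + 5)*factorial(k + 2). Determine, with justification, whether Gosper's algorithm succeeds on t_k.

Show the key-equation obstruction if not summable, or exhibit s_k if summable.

Ratio r(k) = 2*(k + 3)*(2*k + 7)/(2*k + 5).
Gosper form: A/B · C(k+1)/C(k) with A=2*k + 6, B=1, C=k + 5/2.
Need (2*k + 6)·f(k+1) − (1)·f(k) = k + 5/2.
Degrees (1,0,1) ⇒ d ≤ 0.
Solving with deg f ≤ 0: f(k) = 1/2.
R(k) = B(k−1)·f(k)/C(k) = 1/(2*k + 5); s_k = R·t_k = -2**k*factorial(k + 2).
Δs = -2**k*(2*k + 5)*factorial(k + 2), as required.

Yes. s_k = -2**k*factorial(k + 2).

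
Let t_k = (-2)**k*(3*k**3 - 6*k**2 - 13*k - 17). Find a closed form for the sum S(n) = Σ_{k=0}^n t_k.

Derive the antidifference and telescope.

S(n) = 2*(-2)**n*n**3 - 2*(-2)**n*n**2 - 12*(-2)**n*n - 14*(-2)**n - 3

Compute t_(k+1)/t_k: get 2*(-3*k**3 - 3*k**2 + 16*k + 33)/(3*k**3 - 6*k**2 - 13*k - 17).
Take A(k)=-2, B(k)=1, C(k)=k**3 - 2*k**2 - 13*k/3 - 17/3.
Need (-2)·f(k+1) − (1)·f(k) = k**3 - 2*k**2 - 13*k/3 - 17/3.
deg f ≤ 3 (via 0,0,3).
Coefficient equations give f(k) = -(k**3 - 4*k**2 - k - 3)/3.
Get s_k = R·t_k = (-2)**k*(-k**3 + 4*k**2 + k + 3) with R(k) = B(k−1)f(k)/C(k) = -(k**3 - 4*k**2 - k - 3)/(3*k**3 - 6*k**2 - 13*k - 17).
Verify: (-2)**k*(3*k**3 - 6*k**2 - 13*k - 17) matches t_k.
Evaluate: s_(n+1) = (-2)**(n + 1)*(-n**3 + n**2 + 6*n + 7); subtract s_(0) = 3 ⇒ S(n) = 2*(-2)**n*n**3 - 2*(-2)**n*n**2 - 12*(-2)**n*n - 14*(-2)**n - 3.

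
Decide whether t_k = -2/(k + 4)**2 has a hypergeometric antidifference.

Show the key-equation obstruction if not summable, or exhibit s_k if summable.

No — key equation has no polynomial f.

r(k) = (k + 4)**2/(k + 5)**2 after simplifying.
Gosper form: A/B · C(k+1)/C(k) with A=k**2 + 8*k + 16, B=k**2 + 10*k + 25, C=1.
f must satisfy (k**2 + 8*k + 16)·f(k+1) − (k**2 + 8*k + 16)·f(k) = 1.
From deg A=2, deg B=2, deg C=0: d=0.
Put f(k) = c0: A·f(k+1) − B(k−1)·f(k) − C = -1; need -1 = 0 — inconsistent ⇒ no f, not summable.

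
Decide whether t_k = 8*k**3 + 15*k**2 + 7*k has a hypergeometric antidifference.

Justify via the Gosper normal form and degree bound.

Yes. s_k = k*(2*k**3 + k**2 - 2*k - 1).

Compute t_(k+1)/t_k: get (8*k**2 + 31*k + 30)/(k*(8*k + 7)).
A = 1, B = 1, C = k**3 + 15*k**2/8 + 7*k/8.
Key eq: (1)·f(k+1) = (1)·f(k) + (k**3 + 15*k**2/8 + 7*k/8).
Degrees (0,0,3) ⇒ d ≤ 4.
Solving with deg f ≤ 4: f(k) = k*(k - 1)*(k + 1)*(2*k + 1)/8.
Get s_k = R·t_k = k*(2*k**3 + k**2 - 2*k - 1) with R(k) = B(k−1)f(k)/C(k) = (k - 1)*(2*k + 1)/(8*k + 7).
s_(k+1) − s_k = k*(8*k**2 + 15*k + 7) = t_k.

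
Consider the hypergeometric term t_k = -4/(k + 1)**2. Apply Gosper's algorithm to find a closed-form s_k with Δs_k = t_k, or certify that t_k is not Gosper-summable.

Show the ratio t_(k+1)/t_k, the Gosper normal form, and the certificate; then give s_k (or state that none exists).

none (Gosper's algorithm certifies no s_k)

Step 1: r(k) = (k + 1)**2/(k + 2)**2.
Normal form (A,B,C) = (k**2 + 2*k + 1, k**2 + 4*k + 4, 1).
Set up (k**2 + 2*k + 1)·f(k+1) − (k**2 + 2*k + 1)·f(k) − (1) = 0.
Bound: deg f ≤ 0.
f = c0 ⇒ A·f(k+1) − B(k−1)·f(k) − C = -1. The system {-1 = 0} is inconsistent; no antidifference.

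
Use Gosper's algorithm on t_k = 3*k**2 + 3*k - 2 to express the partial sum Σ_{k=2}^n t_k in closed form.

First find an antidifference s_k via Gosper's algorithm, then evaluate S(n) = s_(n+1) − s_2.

S(n) = n**3 + 3*n**2 - 4

Step 1: r(k) = (3*k**2 + 9*k + 4)/(3*k**2 + 3*k - 2).
Factor: A=1; B=1; C=k**2 + k - 2/3.
Set up (1)·f(k+1) − (1)·f(k) − (k**2 + k - 2/3) = 0.
Bound: deg f ≤ 3.
Coefficient equations give f(k) = k*(k**2 - 3)/3.
Then R = B(k−1)f/C = k*(k**2 - 3)/(3*k**2 + 3*k - 2), so s_k = R(k)·t_k = k*(k**2 - 3).
Δs = 3*k**2 + 3*k - 2, as required.
s_(n+1) = n**3 + 3*n**2 - 2 and s_(2) = 2, so S(n) = n**3 + 3*n**2 - 4.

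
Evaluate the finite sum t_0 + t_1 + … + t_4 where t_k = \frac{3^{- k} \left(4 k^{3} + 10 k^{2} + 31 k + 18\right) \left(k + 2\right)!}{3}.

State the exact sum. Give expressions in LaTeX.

r(k) = (4*k**4 + 34*k**3 + 129*k**2 + 252*k + 189)/(3*(4*k**3 + 10*k**2 + 31*k + 18)) after simplifying.
A = k/3 + 1, B = 1, C = k**3 + 5*k**2/2 + 31*k/4 + 9/2.
Key eq: (k/3 + 1)·f(k+1) = (1)·f(k) + (k**3 + 5*k**2/2 + 31*k/4 + 9/2).
deg f ≤ 2 (via 1,0,3).
Coefficient equations give f(k) = 3*(4*k**2 + 2*k + 1)/4.
So s_k = (B(k−1)f/C)·t_k = (3*(4*k**2 + 2*k + 1)/(4*k**3 + 10*k**2 + 31*k + 18))·t_k = (4*k**2 + 2*k + 1)*factorial(k + 2)/3**k.
s_(k+1) − s_k = (4*k**3 + 10*k**2 + 31*k + 18)*factorial(k + 2)/(3*3**k) = t_k.
Evaluate s at k=5 and k=0: 20720/9 and 2; difference 20702/9.

Σ = 20702/9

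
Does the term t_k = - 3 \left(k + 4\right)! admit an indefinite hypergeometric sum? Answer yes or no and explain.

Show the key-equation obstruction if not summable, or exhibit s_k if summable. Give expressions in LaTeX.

r(k) = k + 5 after simplifying.
Normal form (A,B,C) = (k + 5, 1, 1).
Set up (k + 5)·f(k+1) − (1)·f(k) − (1) = 0.
Bound: deg f ≤ -1.
deg f ≤ -1 is impossible — no certificate.

No. Not Gosper-summable.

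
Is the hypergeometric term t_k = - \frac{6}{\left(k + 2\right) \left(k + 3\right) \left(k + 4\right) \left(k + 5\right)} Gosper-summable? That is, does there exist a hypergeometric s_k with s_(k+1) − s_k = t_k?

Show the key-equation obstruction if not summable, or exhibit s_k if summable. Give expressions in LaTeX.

Step 1: r(k) = (k + 2)/(k + 6).
Gosper form: A/B · C(k+1)/C(k) with A=k + 2, B=k + 6, C=1.
f must satisfy (k + 2)·f(k+1) − (k + 5)·f(k) = 1.
From deg A=1, deg B=1, deg C=0: d=3.
Match coefficients ⇒ f(k) = k*(k**2 + 9*k + 26)/72.
So s_k = (B(k−1)f/C)·t_k = (k*(k + 5)*(k**2 + 9*k + 26)/72)·t_k = k*(-k**2 - 9*k - 26)/(12*(k + 2)*(k + 3)*(k + 4)).
s_(k+1) − s_k = -6/(k**4 + 14*k**3 + 71*k**2 + 154*k + 120) = t_k.

Yes. s_k = \frac{k \left(- k^{2} - 9 k - 26\right)}{12 \left(k + 2\right) \left(k + 3\right) \left(k + 4\right)}.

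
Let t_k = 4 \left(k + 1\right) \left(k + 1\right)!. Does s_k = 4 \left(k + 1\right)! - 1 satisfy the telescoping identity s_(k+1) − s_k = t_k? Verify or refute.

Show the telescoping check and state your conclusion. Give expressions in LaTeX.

valid; difference matches t_k

s_(k+1) = 4*factorial(k + 2) - 1
s_(k+1) − s_k = 4*(k + 1)*factorial(k + 1)
(s_(k+1) − s_k) − t_k = 0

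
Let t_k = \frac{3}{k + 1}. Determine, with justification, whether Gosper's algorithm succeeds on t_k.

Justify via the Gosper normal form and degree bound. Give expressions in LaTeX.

No — key equation has no polynomial f.

Step 1: r(k) = (k + 1)/(k + 2).
Normal form (A,B,C) = (k + 1, k + 2, 1).
Solve (k + 1)·f(k+1) − (k + 1)·f(k) = 1.
Bound: deg f ≤ 0.
Put f(k) = c0: A·f(k+1) − B(k−1)·f(k) − C = -1; need -1 = 0 — inconsistent ⇒ no f, not summable.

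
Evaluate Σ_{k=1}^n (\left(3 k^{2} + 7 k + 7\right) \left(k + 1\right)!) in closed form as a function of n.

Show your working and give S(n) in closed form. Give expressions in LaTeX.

The ratio is (k + 2)*(7*k + 3*(k + 1)**2 + 14)/(3*k**2 + 7*k + 7).
Gosper form: A/B · C(k+1)/C(k) with A=k + 2, B=1, C=k**2 + 7*k/3 + 7/3.
f must satisfy (k + 2)·f(k+1) − (1)·f(k) = k**2 + 7*k/3 + 7/3.
d = 1 from the (1,0,2) case.
Solving with deg f ≤ 1: f(k) = (3*k + 1)/3.
So s_k = (B(k−1)f/C)·t_k = ((3*k + 1)/(3*k**2 + 7*k + 7))·t_k = (3*k + 1)*factorial(k + 1).
Check: Δs_k = (3*k**2 + 7*k + 7)*factorial(k + 1). ✓
s_(n+1) = (3*n + 4)*factorial(n + 2) and s_(1) = 8, so S(n) = 3*n*factorial(n + 2) + 4*factorial(n + 2) - 8.

S(n) = 3 n \left(n + 2\right)! + 4 \left(n + 2\right)! - 8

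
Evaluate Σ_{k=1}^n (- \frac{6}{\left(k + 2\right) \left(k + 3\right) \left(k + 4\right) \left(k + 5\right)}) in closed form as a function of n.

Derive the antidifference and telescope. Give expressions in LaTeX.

S(n) = \frac{n \left(- n^{2} - 12 n - 47\right)}{30 \left(n^{3} + 12 n^{2} + 47 n + 60\right)}

Step 1: r(k) = (k + 2)/(k + 6).
Factor: A=k + 2; B=k + 6; C=1.
Key eq: (k + 2)·f(k+1) = (k + 5)·f(k) + (1).
Degrees (1,1,0) ⇒ d ≤ 3.
A polynomial solution: f(k) = k*(k**2 + 9*k + 26)/72.
Certificate R = B(k−1)f/C = k*(k + 5)*(k**2 + 9*k + 26)/72 gives s_k = k*(-k**2 - 9*k - 26)/(12*(k + 2)*(k + 3)*(k + 4)).
Check: Δs_k = -6/(k**4 + 14*k**3 + 71*k**2 + 154*k + 120). ✓
s_(n+1) = (-n**3 - 12*n**2 - 47*n - 36)/(12*(n**3 + 12*n**2 + 47*n + 60)) and s_(1) = -1/20, so S(n) = n*(-n**2 - 12*n - 47)/(30*(n**3 + 12*n**2 + 47*n + 60)).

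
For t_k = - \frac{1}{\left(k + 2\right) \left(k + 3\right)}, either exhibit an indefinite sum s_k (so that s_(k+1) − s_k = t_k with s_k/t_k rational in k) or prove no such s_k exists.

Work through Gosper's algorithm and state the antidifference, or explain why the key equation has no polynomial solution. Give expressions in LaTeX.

s_k = - \frac{k}{2 k + 4}

Compute t_(k+1)/t_k: get (k + 2)/(k + 4).
Factor: A=k + 2; B=k + 4; C=1.
Set up (k + 2)·f(k+1) − (k + 3)·f(k) − (1) = 0.
deg f ≤ 1 (via 1,1,0).
A polynomial solution: f(k) = k/2.
Get s_k = R·t_k = -k/(2*k + 4) with R(k) = B(k−1)f(k)/C(k) = k*(k + 3)/2.
s_(k+1) − s_k = -1/(k**2 + 5*k + 6) = t_k.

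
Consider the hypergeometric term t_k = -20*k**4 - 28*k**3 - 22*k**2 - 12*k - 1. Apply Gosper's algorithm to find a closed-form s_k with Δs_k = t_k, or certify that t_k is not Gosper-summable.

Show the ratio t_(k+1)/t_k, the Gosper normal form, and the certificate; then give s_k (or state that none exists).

s_k = k*(-4*k**4 + 3*k**3 - 2*k + 2)

Step 1: r(k) = (20*k**4 + 108*k**3 + 226*k**2 + 220*k + 83)/(20*k**4 + 28*k**3 + 22*k**2 + 12*k + 1).
Gosper form: A/B · C(k+1)/C(k) with A=1, B=1, C=k**4 + 7*k**3/5 + 11*k**2/10 + 3*k/5 + 1/20.
Need (1)·f(k+1) − (1)·f(k) = k**4 + 7*k**3/5 + 11*k**2/10 + 3*k/5 + 1/20.
d = 5 from the (0,0,4) case.
Solving with deg f ≤ 5: f(k) = k*(4*k**4 - 3*k**3 + 2*k - 2)/20.
Then R = B(k−1)f/C = k*(4*k**4 - 3*k**3 + 2*k - 2)/(20*k**4 + 28*k**3 + 22*k**2 + 12*k + 1), so s_k = R(k)·t_k = k*(-4*k**4 + 3*k**3 - 2*k + 2).
Check: Δs_k = -20*k**4 - 28*k**3 - 22*k**2 - 12*k - 1. ✓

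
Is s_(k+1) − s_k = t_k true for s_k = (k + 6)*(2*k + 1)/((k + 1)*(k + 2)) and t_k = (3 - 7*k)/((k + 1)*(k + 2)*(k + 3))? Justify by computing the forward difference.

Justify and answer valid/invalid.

s_(k+1) = (k + 7)*(2*k + 3)/((k + 2)*(k + 3))
s_(k+1) − s_k = (3 - 7*k)/(k**3 + 6*k**2 + 11*k + 6)
(s_(k+1) − s_k) − t_k = 0

Valid — Δs_k = t_k.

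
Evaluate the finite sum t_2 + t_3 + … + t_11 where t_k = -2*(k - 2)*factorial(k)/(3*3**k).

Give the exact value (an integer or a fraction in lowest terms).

Σ = -3941428/2187

t_(k+1)/t_k = (k**2 - 1)/(3*(k - 2)).
Factor: A=k/3 + 1/3; B=1; C=k - 2.
f must satisfy (k/3 + 1/3)·f(k+1) − (1)·f(k) = k - 2.
Degrees (1,0,1) ⇒ d ≤ 0.
A polynomial solution: f(k) = 3.
Then R = B(k−1)f/C = 3/(k - 2), so s_k = R(k)·t_k = -2*factorial(k)/3**k.
Verify: -2*(k - 2)*factorial(k)/(3*3**k) matches t_k.
Sum = s_(12) − s_(2); s_(12) = -3942400/2187, s_(2) = -4/9 ⇒ -3941428/2187.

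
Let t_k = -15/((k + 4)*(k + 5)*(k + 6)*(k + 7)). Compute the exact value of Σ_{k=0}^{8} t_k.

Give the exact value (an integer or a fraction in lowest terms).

Ratio r(k) = (k + 4)/(k + 8).
A = k + 4, B = k + 8, C = 1.
Key eq: (k + 4)·f(k+1) = (k + 7)·f(k) + (1).
Degrees (1,1,0) ⇒ d ≤ 3.
Match coefficients ⇒ f(k) = k*(k**2 + 15*k + 74)/360.
R(k) = B(k−1)·f(k)/C(k) = k*(k + 7)*(k**2 + 15*k + 74)/360; s_k = R·t_k = k*(-k**2 - 15*k - 74)/(24*(k + 4)*(k + 5)*(k + 6)).
s_(k+1) − s_k = -15/(k**4 + 22*k**3 + 179*k**2 + 638*k + 840) = t_k.
Σ_(k=0)^(8) t_k = s_(9) − s_(0) = -29/728 − (0) = -29/728.

Σ = -29/728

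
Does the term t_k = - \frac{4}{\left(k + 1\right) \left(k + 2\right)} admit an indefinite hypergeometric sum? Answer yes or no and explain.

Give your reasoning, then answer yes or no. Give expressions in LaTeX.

Step 1: r(k) = (k + 1)/(k + 3).
Take A(k)=k + 1, B(k)=k + 3, C(k)=1.
Set up (k + 1)·f(k+1) − (k + 2)·f(k) − (1) = 0.
Degrees (1,1,0) ⇒ d ≤ 1.
Match coefficients ⇒ f(k) = k.
So s_k = (B(k−1)f/C)·t_k = (k*(k + 2))·t_k = -4*k/(k + 1).
Δs = -4/(k**2 + 3*k + 2), as required.

Yes. s_k = - \frac{4 k}{k + 1}.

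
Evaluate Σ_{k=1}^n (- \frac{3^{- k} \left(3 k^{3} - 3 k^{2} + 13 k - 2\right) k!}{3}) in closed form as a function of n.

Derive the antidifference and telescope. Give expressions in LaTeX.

S(n) = 3^{- n - 1} \left(3^{n} - 3 n^{3} n! - 6 n^{2} n! - 4 n n! - n!\right)

The ratio is (3*k**4 + 9*k**3 + 22*k**2 + 27*k + 11)/(3*(3*k**3 - 3*k**2 + 13*k - 2)).
Take A(k)=k/3 + 1/3, B(k)=1, C(k)=k**3 - k**2 + 13*k/3 - 2/3.
Set up (k/3 + 1/3)·f(k+1) − (1)·f(k) − (k**3 - k**2 + 13*k/3 - 2/3) = 0.
Degrees (1,0,3) ⇒ d ≤ 2.
Match coefficients ⇒ f(k) = 3*k**2 - 3*k + 1.
Certificate R = B(k−1)f/C = 3*(3*k**2 - 3*k + 1)/(3*k**3 - 3*k**2 + 13*k - 2) gives s_k = -(3*k**2 - 3*k + 1)*factorial(k)/3**k.
Check: Δs_k = -(3*k**3 - 3*k**2 + 13*k - 2)*factorial(k)/(3*3**k). ✓
Evaluate: s_(n+1) = -3**(-n - 1)*(3*n**2 + 3*n + 1)*factorial(n + 1); subtract s_(1) = -1/3 ⇒ S(n) = 3**(-n - 1)*(3**n - 3*n**3*factorial(n) - 6*n**2*factorial(n) - 4*n*factorial(n) - factorial(n)).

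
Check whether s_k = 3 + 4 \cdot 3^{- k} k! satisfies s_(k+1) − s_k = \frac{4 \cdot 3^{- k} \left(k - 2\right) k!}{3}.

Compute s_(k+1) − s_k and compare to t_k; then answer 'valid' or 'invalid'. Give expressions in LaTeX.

s_(k+1) = (9*3**k + 4*k*factorial(k) + 4*factorial(k))/(3*3**k)
s_(k+1) − s_k = 4*(k - 2)*factorial(k)/(3*3**k)
(s_(k+1) − s_k) − t_k = 0

valid (s_(k+1) − s_k reduces to t_k)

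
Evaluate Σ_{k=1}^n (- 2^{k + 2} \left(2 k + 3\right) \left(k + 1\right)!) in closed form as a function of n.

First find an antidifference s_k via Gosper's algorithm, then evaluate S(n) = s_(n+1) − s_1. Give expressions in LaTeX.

r(k) = 2*(k + 2)*(2*k + 5)/(2*k + 3) after simplifying.
So A=2*k + 4 and B=1, with C=k + 3/2.
Need (2*k + 4)·f(k+1) − (1)·f(k) = k + 3/2.
deg f ≤ 0 (via 1,0,1).
Match coefficients ⇒ f(k) = 1/2.
Then R = B(k−1)f/C = 1/(2*k + 3), so s_k = R(k)·t_k = -2**(k + 2)*factorial(k + 1).
Verify: -2**(k + 2)*(2*k + 3)*factorial(k + 1) matches t_k.
Evaluate: s_(n+1) = -2**(n + 3)*factorial(n + 2); subtract s_(1) = -16 ⇒ S(n) = -8*2**n*factorial(n + 2) + 16.

S(n) = - 8 \cdot 2^{n} \left(n + 2\right)! + 16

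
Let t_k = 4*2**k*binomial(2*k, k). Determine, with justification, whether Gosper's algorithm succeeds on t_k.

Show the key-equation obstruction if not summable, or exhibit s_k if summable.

t_(k+1)/t_k = 4*(2*k + 1)/(k + 1).
Gosper form: A/B · C(k+1)/C(k) with A=8*k + 4, B=k + 1, C=1.
Need (8*k + 4)·f(k+1) − (k)·f(k) = 1.
d = -1 from the (1,1,0) case.
d = -1 < 0 ⇒ no nonzero polynomial f; not summable.

No; the degree bound rules out any f.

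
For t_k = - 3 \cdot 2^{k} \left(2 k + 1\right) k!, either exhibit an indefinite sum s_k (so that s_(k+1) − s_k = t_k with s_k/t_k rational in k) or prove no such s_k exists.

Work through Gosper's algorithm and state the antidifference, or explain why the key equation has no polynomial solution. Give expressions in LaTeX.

s_k = - 3 \cdot 2^{k} k!

Ratio r(k) = 2*(k + 1)*(2*k + 3)/(2*k + 1).
So A=2*k + 2 and B=1, with C=k + 1/2.
Set up (2*k + 2)·f(k+1) − (1)·f(k) − (k + 1/2) = 0.
deg f ≤ 0 (via 1,0,1).
Solve for f: f(k) = 1/2 (degree 0 ≤ 0).
R(k) = B(k−1)·f(k)/C(k) = 1/(2*k + 1); s_k = R·t_k = -3*2**k*factorial(k).
Check: Δs_k = -3*2**k*(2*k + 1)*factorial(k). ✓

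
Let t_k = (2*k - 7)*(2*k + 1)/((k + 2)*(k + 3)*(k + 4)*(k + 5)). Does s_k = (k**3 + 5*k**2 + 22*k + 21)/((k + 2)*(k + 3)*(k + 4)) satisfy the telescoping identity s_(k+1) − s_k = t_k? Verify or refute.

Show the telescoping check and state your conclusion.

valid (s_(k+1) − s_k reduces to t_k)

s_(k+1) = (22*k + (k + 1)**3 + 5*(k + 1)**2 + 43)/((k + 3)*(k + 4)*(k + 5))
s_(k+1) − s_k = (4*k**2 - 12*k - 7)/(k**4 + 14*k**3 + 71*k**2 + 154*k + 120)
(s_(k+1) − s_k) − t_k = 0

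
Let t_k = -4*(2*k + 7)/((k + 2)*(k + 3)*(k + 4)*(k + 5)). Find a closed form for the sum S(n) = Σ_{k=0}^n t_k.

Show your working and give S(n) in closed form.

r(k) = (k + 2)*(2*k + 9)/((k + 6)*(2*k + 7)) after simplifying.
Factor: A=k + 2; B=k + 6; C=k + 7/2.
Need (k + 2)·f(k+1) − (k + 5)·f(k) = k + 7/2.
deg f ≤ 3 (via 1,1,1).
Coefficient equations give f(k) = k*(k + 3)*(k + 6)/16.
So s_k = (B(k−1)f/C)·t_k = (k*(k + 3)*(k + 5)*(k + 6)/(8*(2*k + 7)))·t_k = k*(-k - 6)/(2*(k**2 + 6*k + 8)).
Check: Δs_k = 4*(-2*k - 7)/(k**4 + 14*k**3 + 71*k**2 + 154*k + 120). ✓
s_(n+1) = (-n**2 - 8*n - 7)/(2*(n**2 + 8*n + 15)) and s_(0) = 0, so S(n) = (-n**2 - 8*n - 7)/(2*(n**2 + 8*n + 15)).

S(n) = (-n**2 - 8*n - 7)/(2*(n**2 + 8*n + 15))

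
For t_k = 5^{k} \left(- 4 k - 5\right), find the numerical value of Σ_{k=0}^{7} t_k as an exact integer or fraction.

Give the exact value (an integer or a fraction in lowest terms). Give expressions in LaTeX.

Compute t_(k+1)/t_k: get 5*(4*k + 9)/(4*k + 5).
Take A(k)=5, B(k)=1, C(k)=k + 5/4.
Solve (5)·f(k+1) − (1)·f(k) = k + 5/4.
From deg A=0, deg B=0, deg C=1: d=1.
A polynomial solution: f(k) = k/4.
So s_k = (B(k−1)f/C)·t_k = (k/(4*k + 5))·t_k = -5**k*k.
s_(k+1) − s_k = 5**k*(-4*k - 5) = t_k.
Sum = s_(8) − s_(0); s_(8) = -3125000, s_(0) = 0 ⇒ -3125000.

Σ = -3125000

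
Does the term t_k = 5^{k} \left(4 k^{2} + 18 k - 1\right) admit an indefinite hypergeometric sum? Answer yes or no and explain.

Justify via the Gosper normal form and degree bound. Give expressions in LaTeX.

Yes. s_k = 5^{k} \left(k^{2} + 2 k - 4\right).

Compute t_(k+1)/t_k: get 5*(4*k**2 + 26*k + 21)/(4*k**2 + 18*k - 1).
Take A(k)=5, B(k)=1, C(k)=k**2 + 9*k/2 - 1/4.
Key eq: (5)·f(k+1) = (1)·f(k) + (k**2 + 9*k/2 - 1/4).
deg f ≤ 2 (via 0,0,2).
Solve for f: f(k) = (k**2 + 2*k - 4)/4 (degree 2 ≤ 2).
Certificate R = B(k−1)f/C = (k**2 + 2*k - 4)/(4*k**2 + 18*k - 1) gives s_k = 5**k*(k**2 + 2*k - 4).
s_(k+1) − s_k = 5**k*(4*k**2 + 18*k - 1) = t_k.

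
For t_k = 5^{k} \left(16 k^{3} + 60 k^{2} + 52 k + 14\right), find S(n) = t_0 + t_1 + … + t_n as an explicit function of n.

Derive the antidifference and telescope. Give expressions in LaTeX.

S(n) = 20 \cdot 5^{n} n^{3} + 60 \cdot 5^{n} n^{2} + 50 \cdot 5^{n} n + 15 \cdot 5^{n} - 1

Ratio r(k) = 5*(8*k**3 + 54*k**2 + 110*k + 71)/(8*k**3 + 30*k**2 + 26*k + 7).
Gosper form: A/B · C(k+1)/C(k) with A=5, B=1, C=k**3 + 15*k**2/4 + 13*k/4 + 7/8.
Set up (5)·f(k+1) − (1)·f(k) − (k**3 + 15*k**2/4 + 13*k/4 + 7/8) = 0.
Bound: deg f ≤ 3.
Solving with deg f ≤ 3: f(k) = (4*k**3 - 2*k + 1)/16.
Then R = B(k−1)f/C = (4*k**3 - 2*k + 1)/(2*(8*k**3 + 30*k**2 + 26*k + 7)), so s_k = R(k)·t_k = 5**k*(4*k**3 - 2*k + 1).
Check: Δs_k = 5**k*(16*k**3 + 60*k**2 + 52*k + 14). ✓
Telescope: S(n) = s_(n+1) − s_(0) = 5**(n + 1)*(4*n**3 + 12*n**2 + 10*n + 3) − (1) = 20*5**n*n**3 + 60*5**n*n**2 + 50*5**n*n + 15*5**n - 1.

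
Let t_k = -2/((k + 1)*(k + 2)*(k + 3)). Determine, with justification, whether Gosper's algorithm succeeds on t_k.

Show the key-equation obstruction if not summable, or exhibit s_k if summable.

The ratio is (k + 1)/(k + 4).
So A=k + 1 and B=k + 4, with C=1.
Need (k + 1)·f(k+1) − (k + 3)·f(k) = 1.
From deg A=1, deg B=1, deg C=0: d=2.
Solving with deg f ≤ 2: f(k) = k*(k + 3)/4.
Then R = B(k−1)f/C = k*(k + 3)**2/4, so s_k = R(k)·t_k = k*(-k - 3)/(2*(k + 1)*(k + 2)).
Check: Δs_k = -2/(k**3 + 6*k**2 + 11*k + 6). ✓

Yes. s_k = k*(-k - 3)/(2*(k + 1)*(k + 2)).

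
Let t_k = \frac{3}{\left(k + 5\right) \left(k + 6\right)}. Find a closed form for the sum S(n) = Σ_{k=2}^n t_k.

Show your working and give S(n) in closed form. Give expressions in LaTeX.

S(n) = \frac{3 \left(n - 1\right)}{7 \left(n + 6\right)}

r(k) = (k + 5)/(k + 7) after simplifying.
Take A(k)=k + 5, B(k)=k + 7, C(k)=1.
f must satisfy (k + 5)·f(k+1) − (k + 6)·f(k) = 1.
From deg A=1, deg B=1, deg C=0: d=1.
Coefficient equations give f(k) = k/5.
R(k) = B(k−1)·f(k)/C(k) = k*(k + 6)/5; s_k = R·t_k = 3*k/(5*(k + 5)).
Δs = 3/(k**2 + 11*k + 30), as required.
s_(n+1) = 3*(n + 1)/(5*(n + 6)) and s_(2) = 6/35, so S(n) = 3*(n - 1)/(7*(n + 6)).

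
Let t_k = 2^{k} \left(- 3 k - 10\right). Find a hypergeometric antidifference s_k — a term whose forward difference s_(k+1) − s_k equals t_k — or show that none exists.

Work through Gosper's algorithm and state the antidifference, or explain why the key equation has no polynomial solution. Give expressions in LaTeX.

s_k = 2^{k} \left(- 3 k - 4\right)

t_(k+1)/t_k = 2*(3*k + 13)/(3*k + 10).
So A=2 and B=1, with C=k + 10/3.
Need (2)·f(k+1) − (1)·f(k) = k + 10/3.
d = 1 from the (0,0,1) case.
Solving with deg f ≤ 1: f(k) = (3*k + 4)/3.
Then R = B(k−1)f/C = (3*k + 4)/(3*k + 10), so s_k = R(k)·t_k = 2**k*(-3*k - 4).
Verify: 2**k*(-3*k - 10) matches t_k.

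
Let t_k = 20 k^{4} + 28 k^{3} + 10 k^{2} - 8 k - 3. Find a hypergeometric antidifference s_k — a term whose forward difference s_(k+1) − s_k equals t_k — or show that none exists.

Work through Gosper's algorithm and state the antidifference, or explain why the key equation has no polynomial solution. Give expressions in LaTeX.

s_k = k \left(4 k^{4} - 3 k^{3} - 4 k^{2} - 2 k + 2\right)

Ratio r(k) = (20*k**4 + 108*k**3 + 214*k**2 + 176*k + 47)/(20*k**4 + 28*k**3 + 10*k**2 - 8*k - 3).
So A=1 and B=1, with C=k**4 + 7*k**3/5 + k**2/2 - 2*k/5 - 3/20.
Set up (1)·f(k+1) − (1)·f(k) − (k**4 + 7*k**3/5 + k**2/2 - 2*k/5 - 3/20) = 0.
d = 5 from the (0,0,4) case.
Coefficient equations give f(k) = k*(4*k**4 - 3*k**3 - 4*k**2 - 2*k + 2)/20.
R(k) = B(k−1)·f(k)/C(k) = k*(4*k**4 - 3*k**3 - 4*k**2 - 2*k + 2)/(20*k**4 + 28*k**3 + 10*k**2 - 8*k - 3); s_k = R·t_k = k*(4*k**4 - 3*k**3 - 4*k**2 - 2*k + 2).
s_(k+1) − s_k = 20*k**4 + 28*k**3 + 10*k**2 - 8*k - 3 = t_k.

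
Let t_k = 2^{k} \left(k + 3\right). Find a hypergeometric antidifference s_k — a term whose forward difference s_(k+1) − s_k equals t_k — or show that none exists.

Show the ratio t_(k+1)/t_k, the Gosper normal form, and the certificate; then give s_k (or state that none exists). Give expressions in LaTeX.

s_k = 2^{k} \left(k + 1\right)

Ratio r(k) = 2*(k + 4)/(k + 3).
Take A(k)=2, B(k)=1, C(k)=k + 3.
f must satisfy (2)·f(k+1) − (1)·f(k) = k + 3.
d = 1 from the (0,0,1) case.
Coefficient equations give f(k) = k + 1.
Certificate R = B(k−1)f/C = (k + 1)/(k + 3) gives s_k = 2**k*(k + 1).
Δs = 2**k*(k + 3), as required.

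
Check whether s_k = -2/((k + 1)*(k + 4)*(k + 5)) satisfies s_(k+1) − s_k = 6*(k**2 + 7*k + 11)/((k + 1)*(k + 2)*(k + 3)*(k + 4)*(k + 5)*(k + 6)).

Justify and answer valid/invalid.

Invalid: residual 2*(-4*k - 9)/(k**6 + 21*k**5 + 175*k**4 + 735*k**3 + 1624*k**2 + 1764*k + 720) ≠ 0.

s_(k+1) = -2/((k + 2)*(k + 5)*(k + 6))
s_(k+1) − s_k = 2*(3*k + 8)/(k**5 + 18*k**4 + 121*k**3 + 372*k**2 + 508*k + 240)
(s_(k+1) − s_k) − t_k = 2*(-4*k - 9)/(k**6 + 21*k**5 + 175*k**4 + 735*k**3 + 1624*k**2 + 1764*k + 720)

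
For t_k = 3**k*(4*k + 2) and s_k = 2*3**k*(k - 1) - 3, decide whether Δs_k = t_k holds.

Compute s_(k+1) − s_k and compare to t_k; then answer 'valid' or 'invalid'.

s_(k+1) = 6*3**k*k - 3
s_(k+1) − s_k = 3**k*(4*k + 2)
(s_(k+1) − s_k) − t_k = 0

Valid — Δs_k = t_k.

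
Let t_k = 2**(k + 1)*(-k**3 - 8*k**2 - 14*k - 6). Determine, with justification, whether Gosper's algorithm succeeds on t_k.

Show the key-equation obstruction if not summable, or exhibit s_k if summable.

Yes. s_k = 2**(k + 1)*k**2*(-k - 2).

t_(k+1)/t_k = 2*(k**3 + 11*k**2 + 33*k + 29)/(k**3 + 8*k**2 + 14*k + 6).
Gosper form: A/B · C(k+1)/C(k) with A=2, B=1, C=k**3 + 8*k**2 + 14*k + 6.
Key eq: (2)·f(k+1) = (1)·f(k) + (k**3 + 8*k**2 + 14*k + 6).
Bound: deg f ≤ 3.
Solving with deg f ≤ 3: f(k) = k**2*(k + 2).
Then R = B(k−1)f/C = k**2*(k + 2)/(k**3 + 8*k**2 + 14*k + 6), so s_k = R(k)·t_k = 2**(k + 1)*k**2*(-k - 2).
Verify: 2**(k + 1)*(-k**3 - 8*k**2 - 14*k - 6) matches t_k.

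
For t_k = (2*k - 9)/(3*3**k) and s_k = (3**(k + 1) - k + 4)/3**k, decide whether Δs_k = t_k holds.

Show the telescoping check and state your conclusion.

s_(k+1) = (9*3**k - k + 3)/(3*3**k)
s_(k+1) − s_k = (2*k - 9)/(3*3**k)
(s_(k+1) − s_k) − t_k = 0

valid (s_(k+1) − s_k reduces to t_k)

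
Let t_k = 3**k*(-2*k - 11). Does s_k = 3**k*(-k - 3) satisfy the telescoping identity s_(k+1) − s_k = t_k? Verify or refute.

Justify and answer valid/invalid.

s_(k+1) = 3**(k + 1)*(-k - 4)
s_(k+1) − s_k = 3**k*(-2*k - 9)
(s_(k+1) − s_k) − t_k = 2*3**k

Invalid: residual 2*3**k ≠ 0.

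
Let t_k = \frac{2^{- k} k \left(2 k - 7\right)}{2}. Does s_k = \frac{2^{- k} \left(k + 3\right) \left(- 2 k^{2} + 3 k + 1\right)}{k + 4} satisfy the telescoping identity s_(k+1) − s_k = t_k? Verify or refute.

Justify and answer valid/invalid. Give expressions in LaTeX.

Invalid: residual \frac{2^{- k} \left(- 2 k^{3} - 5 k^{2} + 34 k + 2\right)}{2 \left(k^{2} + 9 k + 20\right)} ≠ 0.

s_(k+1) = (k + 4)*(3*k - 2*(k + 1)**2 + 4)/(2*2**k*(k + 5))
s_(k+1) − s_k = (2*k**4 + 9*k**3 - 28*k**2 - 106*k + 2)/(2*2**k*(k**2 + 9*k + 20))
(s_(k+1) − s_k) − t_k = (-2*k**3 - 5*k**2 + 34*k + 2)/(2*2**k*(k**2 + 9*k + 20))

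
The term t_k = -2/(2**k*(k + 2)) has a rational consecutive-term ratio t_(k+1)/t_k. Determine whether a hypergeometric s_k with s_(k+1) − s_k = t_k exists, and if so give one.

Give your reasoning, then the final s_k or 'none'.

not Gosper-summable; s_k does not exist

Ratio r(k) = (k + 2)/(2*(k + 3)).
Gosper form: A/B · C(k+1)/C(k) with A=k/2 + 1, B=k + 3, C=1.
Key eq: (k/2 + 1)·f(k+1) = (k + 2)·f(k) + (1).
deg f ≤ -1 (via 1,1,0).
Negative degree bound (-1): no f exists, t_k not Gosper-summable.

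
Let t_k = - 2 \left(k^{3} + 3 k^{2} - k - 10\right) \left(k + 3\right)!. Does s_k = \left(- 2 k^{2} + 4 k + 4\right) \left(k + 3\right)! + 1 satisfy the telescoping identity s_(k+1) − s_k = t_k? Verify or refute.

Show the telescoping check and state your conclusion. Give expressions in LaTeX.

s_(k+1) = (4*k - 2*(k + 1)**2 + 8)*factorial(k + 4) + 1
s_(k+1) − s_k = -2*(k**3 + 3*k**2 - k - 10)*factorial(k + 3)
(s_(k+1) − s_k) − t_k = 0

Valid: the claim telescopes to t_k.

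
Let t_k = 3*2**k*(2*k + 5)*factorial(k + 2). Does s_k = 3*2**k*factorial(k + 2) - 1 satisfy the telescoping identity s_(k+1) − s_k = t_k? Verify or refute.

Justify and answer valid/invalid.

s_(k+1) = 3*2**(k + 1)*factorial(k + 3) - 1
s_(k+1) − s_k = 3*2**k*(2*k + 5)*factorial(k + 2)
(s_(k+1) − s_k) − t_k = 0

Valid — Δs_k = t_k.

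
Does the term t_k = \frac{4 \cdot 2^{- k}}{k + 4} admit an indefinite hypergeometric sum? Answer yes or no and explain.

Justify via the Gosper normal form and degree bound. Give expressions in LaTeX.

No — key equation has no polynomial f.

Compute t_(k+1)/t_k: get (k + 4)/(2*(k + 5)).
Normal form (A,B,C) = (k/2 + 2, k + 5, 1).
Key eq: (k/2 + 2)·f(k+1) = (k + 4)·f(k) + (1).
deg f ≤ -1 (via 1,1,0).
deg f ≤ -1 is impossible — no certificate.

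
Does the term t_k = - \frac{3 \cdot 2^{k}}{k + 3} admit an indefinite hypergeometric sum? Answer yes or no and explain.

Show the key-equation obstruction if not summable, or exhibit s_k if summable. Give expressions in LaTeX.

The ratio is 2*(k + 3)/(k + 4).
Factor: A=2*k + 6; B=k + 4; C=1.
f must satisfy (2*k + 6)·f(k+1) − (k + 3)·f(k) = 1.
Degrees (1,1,0) ⇒ d ≤ -1.
deg f ≤ -1 is impossible — no certificate.

No — negative degree bound, so no certificate f.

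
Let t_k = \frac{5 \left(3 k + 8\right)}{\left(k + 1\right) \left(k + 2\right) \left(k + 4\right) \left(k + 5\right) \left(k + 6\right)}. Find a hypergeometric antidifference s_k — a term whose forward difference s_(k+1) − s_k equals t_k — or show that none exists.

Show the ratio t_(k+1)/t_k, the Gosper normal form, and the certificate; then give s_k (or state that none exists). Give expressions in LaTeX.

Compute t_(k+1)/t_k: get (k + 1)*(k + 4)*(3*k + 11)/((k + 3)*(k + 7)*(3*k + 8)).
A = k + 1, B = k + 7, C = k**2 + 17*k/3 + 8.
f must satisfy (k + 1)·f(k+1) − (k + 6)·f(k) = k**2 + 17*k/3 + 8.
Bound: deg f ≤ 5.
Coefficient equations give f(k) = k*(k + 2)*(k + 3)*(k**2 + 10*k + 29)/60.
R(k) = B(k−1)·f(k)/C(k) = k*(k + 2)*(k + 6)*(k**2 + 10*k + 29)/(20*(3*k + 8)); s_k = R·t_k = k*(k**2 + 10*k + 29)/(4*(k**3 + 10*k**2 + 29*k + 20)).
Check: Δs_k = 5*(3*k + 8)/(k**5 + 18*k**4 + 121*k**3 + 372*k**2 + 508*k + 240). ✓

s_k = \frac{k \left(k^{2} + 10 k + 29\right)}{4 \left(k^{3} + 10 k^{2} + 29 k + 20\right)}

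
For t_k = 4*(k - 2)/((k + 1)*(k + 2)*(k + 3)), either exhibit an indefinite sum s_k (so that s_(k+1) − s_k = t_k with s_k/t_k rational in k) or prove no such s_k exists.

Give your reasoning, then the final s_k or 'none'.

s_k = k*(-k - 7)/((k + 1)*(k + 2))

t_(k+1)/t_k = (k - 1)*(k + 1)/((k - 2)*(k + 4)).
Take A(k)=k + 1, B(k)=k + 4, C(k)=k - 2.
Solve (k + 1)·f(k+1) − (k + 3)·f(k) = k - 2.
deg f ≤ 2 (via 1,1,1).
Solve for f: f(k) = -k*(k + 7)/4 (degree 2 ≤ 2).
Get s_k = R·t_k = k*(-k - 7)/((k + 1)*(k + 2)) with R(k) = B(k−1)f(k)/C(k) = -k*(k + 3)*(k + 7)/(4*(k - 2)).
Δs = 4*(k - 2)/(k**3 + 6*k**2 + 11*k + 6), as required.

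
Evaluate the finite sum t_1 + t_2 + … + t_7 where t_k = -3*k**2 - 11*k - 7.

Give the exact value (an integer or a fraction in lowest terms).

t_(k+1)/t_k = (3*k**2 + 17*k + 21)/(3*k**2 + 11*k + 7).
Factor: A=1; B=1; C=k**2 + 11*k/3 + 7/3.
Key eq: (1)·f(k+1) = (1)·f(k) + (k**2 + 11*k/3 + 7/3).
Degrees (0,0,2) ⇒ d ≤ 3.
Solve for f: f(k) = k*(k**2 + 4*k + 2)/3 (degree 3 ≤ 3).
Get s_k = R·t_k = k*(-k**2 - 4*k - 2) with R(k) = B(k−1)f(k)/C(k) = k*(k**2 + 4*k + 2)/(3*k**2 + 11*k + 7).
Δs = -3*k**2 - 11*k - 7, as required.
Sum = s_(8) − s_(1); s_(8) = -784, s_(1) = -7 ⇒ -777.

Σ = -777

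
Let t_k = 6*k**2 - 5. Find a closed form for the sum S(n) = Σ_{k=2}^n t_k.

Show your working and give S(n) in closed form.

Ratio r(k) = (6*(k + 1)**2 - 5)/(6*k**2 - 5).
Gosper form: A/B · C(k+1)/C(k) with A=1, B=1, C=k**2 - 5/6.
Key eq: (1)·f(k+1) = (1)·f(k) + (k**2 - 5/6).
d = 3 from the (0,0,2) case.
Solving with deg f ≤ 3: f(k) = k*(2*k**2 - 3*k - 4)/6.
Get s_k = R·t_k = k*(2*k**2 - 3*k - 4) with R(k) = B(k−1)f(k)/C(k) = k*(2*k**2 - 3*k - 4)/(6*k**2 - 5).
Check: Δs_k = 6*k**2 - 5. ✓
s_(n+1) = 2*n**3 + 3*n**2 - 4*n - 5 and s_(2) = -4, so S(n) = 2*n**3 + 3*n**2 - 4*n - 1.

S(n) = 2*n**3 + 3*n**2 - 4*n - 1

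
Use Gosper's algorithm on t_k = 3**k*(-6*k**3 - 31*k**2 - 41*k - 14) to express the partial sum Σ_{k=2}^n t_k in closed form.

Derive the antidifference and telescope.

S(n) = -9*3**n*n**3 - 33*3**n*n**2 - 42*3**n*n - 12*3**n + 288

Step 1: r(k) = 3*(6*k**3 + 49*k**2 + 121*k + 92)/(6*k**3 + 31*k**2 + 41*k + 14).
Take A(k)=3, B(k)=1, C(k)=k**3 + 31*k**2/6 + 41*k/6 + 7/3.
Key eq: (3)·f(k+1) = (1)·f(k) + (k**3 + 31*k**2/6 + 41*k/6 + 7/3).
Bound: deg f ≤ 3.
Match coefficients ⇒ f(k) = (3*k**3 + 2*k**2 + k - 2)/6.
Certificate R = B(k−1)f/C = (3*k**3 + 2*k**2 + k - 2)/(6*k**3 + 31*k**2 + 41*k + 14) gives s_k = 3**k*(-3*k**3 - 2*k**2 - k + 2).
Check: Δs_k = 3**k*(-6*k**3 - 31*k**2 - 41*k - 14). ✓
s_(n+1) = 3**(n + 1)*(-3*n**3 - 11*n**2 - 14*n - 4) and s_(2) = -288, so S(n) = -9*3**n*n**3 - 33*3**n*n**2 - 42*3**n*n - 12*3**n + 288.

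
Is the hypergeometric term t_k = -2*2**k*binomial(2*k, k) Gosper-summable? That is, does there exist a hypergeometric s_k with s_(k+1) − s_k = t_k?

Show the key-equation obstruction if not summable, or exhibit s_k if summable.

No. Not Gosper-summable.

t_(k+1)/t_k = 4*(2*k + 1)/(k + 1).
Normal form (A,B,C) = (8*k + 4, k + 1, 1).
Solve (8*k + 4)·f(k+1) − (k)·f(k) = 1.
Bound: deg f ≤ -1.
Negative degree bound (-1): no f exists, t_k not Gosper-summable.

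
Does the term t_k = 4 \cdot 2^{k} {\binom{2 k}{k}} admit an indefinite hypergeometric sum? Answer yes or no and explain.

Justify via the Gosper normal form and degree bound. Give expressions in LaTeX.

r(k) = 4*(2*k + 1)/(k + 1) after simplifying.
A = 8*k + 4, B = k + 1, C = 1.
f must satisfy (8*k + 4)·f(k+1) − (k)·f(k) = 1.
d = -1 from the (1,1,0) case.
deg f ≤ -1 is impossible — no certificate.

No — t_k has no hypergeometric antidifference.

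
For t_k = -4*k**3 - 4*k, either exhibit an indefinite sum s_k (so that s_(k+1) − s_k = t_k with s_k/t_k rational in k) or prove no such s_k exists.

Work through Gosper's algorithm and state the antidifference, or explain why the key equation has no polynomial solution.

The ratio is (k + (k + 1)**3 + 1)/(k*(k**2 + 1)).
A = 1, B = 1, C = k**3 + k.
Key eq: (1)·f(k+1) = (1)·f(k) + (k**3 + k).
Bound: deg f ≤ 4.
Coefficient equations give f(k) = k*(k - 1)*(k**2 - k + 2)/4.
Certificate R = B(k−1)f/C = (k - 1)*(k**2 - k + 2)/(4*(k**2 + 1)) gives s_k = k*(-k**3 + 2*k**2 - 3*k + 2).
Check: Δs_k = 4*k*(-k**2 - 1). ✓

s_k = k*(-k**3 + 2*k**2 - 3*k + 2)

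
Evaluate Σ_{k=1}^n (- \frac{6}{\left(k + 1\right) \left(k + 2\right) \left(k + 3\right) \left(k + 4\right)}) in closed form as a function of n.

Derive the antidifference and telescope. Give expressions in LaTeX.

S(n) = \frac{n \left(- n^{2} - 9 n - 26\right)}{12 \left(n^{3} + 9 n^{2} + 26 n + 24\right)}

t_(k+1)/t_k = (k + 1)/(k + 5).
So A=k + 1 and B=k + 5, with C=1.
Set up (k + 1)·f(k+1) − (k + 4)·f(k) − (1) = 0.
From deg A=1, deg B=1, deg C=0: d=3.
Coefficient equations give f(k) = k*(k**2 + 6*k + 11)/18.
Get s_k = R·t_k = k*(-k**2 - 6*k - 11)/(3*(k + 1)*(k + 2)*(k + 3)) with R(k) = B(k−1)f(k)/C(k) = k*(k + 4)*(k**2 + 6*k + 11)/18.
Verify: -6/(k**4 + 10*k**3 + 35*k**2 + 50*k + 24) matches t_k.
Telescope: S(n) = s_(n+1) − s_(1) = (-n**3 - 9*n**2 - 26*n - 18)/(3*(n**3 + 9*n**2 + 26*n + 24)) − (-1/4) = n*(-n**2 - 9*n - 26)/(12*(n**3 + 9*n**2 + 26*n + 24)).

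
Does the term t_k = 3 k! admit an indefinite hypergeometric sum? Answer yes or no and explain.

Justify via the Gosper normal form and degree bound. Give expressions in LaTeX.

Compute t_(k+1)/t_k: get k + 1.
A = k + 1, B = 1, C = 1.
f must satisfy (k + 1)·f(k+1) − (1)·f(k) = 1.
d = -1 from the (1,0,0) case.
deg f ≤ -1 is impossible — no certificate.

No — negative degree bound, so no certificate f.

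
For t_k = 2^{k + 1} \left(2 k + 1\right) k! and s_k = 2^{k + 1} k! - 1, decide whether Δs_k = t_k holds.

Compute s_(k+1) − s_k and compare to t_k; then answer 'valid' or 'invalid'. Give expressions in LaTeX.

Valid: the claim telescopes to t_k.

s_(k+1) = 2**(k + 2)*factorial(k + 1) - 1
s_(k+1) − s_k = 2**(k + 1)*(2*k + 1)*factorial(k)
(s_(k+1) − s_k) − t_k = 0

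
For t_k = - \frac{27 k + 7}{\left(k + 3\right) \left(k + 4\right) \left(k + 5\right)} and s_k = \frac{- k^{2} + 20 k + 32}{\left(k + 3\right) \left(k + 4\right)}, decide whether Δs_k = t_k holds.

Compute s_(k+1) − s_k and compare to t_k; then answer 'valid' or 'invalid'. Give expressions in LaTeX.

valid (s_(k+1) − s_k reduces to t_k)

s_(k+1) = (20*k - (k + 1)**2 + 52)/((k + 4)*(k + 5))
s_(k+1) − s_k = (-27*k - 7)/(k**3 + 12*k**2 + 47*k + 60)
(s_(k+1) − s_k) − t_k = 0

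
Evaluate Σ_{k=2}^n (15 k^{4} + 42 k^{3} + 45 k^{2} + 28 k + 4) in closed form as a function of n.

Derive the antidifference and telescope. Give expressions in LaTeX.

S(n) = 3 n^{5} + 18 n^{4} + 41 n^{3} + 47 n^{2} + 25 n - 134

Step 1: r(k) = (15*k**4 + 102*k**3 + 261*k**2 + 304*k + 134)/(15*k**4 + 42*k**3 + 45*k**2 + 28*k + 4).
Normal form (A,B,C) = (1, 1, k**4 + 14*k**3/5 + 3*k**2 + 28*k/15 + 4/15).
f must satisfy (1)·f(k+1) − (1)·f(k) = k**4 + 14*k**3/5 + 3*k**2 + 28*k/15 + 4/15.
deg f ≤ 5 (via 0,0,4).
Match coefficients ⇒ f(k) = k*(3*k**4 + 3*k**3 - k**2 + 2*k - 3)/15.
So s_k = (B(k−1)f/C)·t_k = (k*(3*k**4 + 3*k**3 - k**2 + 2*k - 3)/(15*k**4 + 42*k**3 + 45*k**2 + 28*k + 4))·t_k = k*(3*k**4 + 3*k**3 - k**2 + 2*k - 3).
Check: Δs_k = 15*k**4 + 42*k**3 + 45*k**2 + 28*k + 4. ✓
Σ_(k=2)^n t_k = s_(n+1) − s_(2) = (3*n**5 + 18*n**4 + 41*n**3 + 47*n**2 + 25*n + 4) − (138), i.e. 3*n**5 + 18*n**4 + 41*n**3 + 47*n**2 + 25*n - 134.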